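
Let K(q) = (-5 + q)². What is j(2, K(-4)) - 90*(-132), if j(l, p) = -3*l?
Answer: 11874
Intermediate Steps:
j(2, K(-4)) - 90*(-132) = -3*2 - 90*(-132) = -6 + 11880 = 11874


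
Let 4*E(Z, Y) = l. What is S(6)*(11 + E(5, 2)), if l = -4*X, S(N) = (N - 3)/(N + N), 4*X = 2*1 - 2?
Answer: 11/4 ≈ 2.7500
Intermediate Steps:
X = 0 (X = (2*1 - 2)/4 = (2 - 2)/4 = (¼)*0 = 0)
S(N) = (-3 + N)/(2*N) (S(N) = (-3 + N)/((2*N)) = (-3 + N)*(1/(2*N)) = (-3 + N)/(2*N))
l = 0 (l = -4*0 = 0)
E(Z, Y) = 0 (E(Z, Y) = (¼)*0 = 0)
S(6)*(11 + E(5, 2)) = ((½)*(-3 + 6)/6)*(11 + 0) = ((½)*(⅙)*3)*11 = (¼)*11 = 11/4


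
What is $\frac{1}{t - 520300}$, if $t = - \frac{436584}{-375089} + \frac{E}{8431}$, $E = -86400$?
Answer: $- \frac{3162375359}{1645412626137596} \approx -1.9219 \cdot 10^{-6}$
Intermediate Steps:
$t = - \frac{28726849896}{3162375359}$ ($t = - \frac{436584}{-375089} - \frac{86400}{8431} = \left(-436584\right) \left(- \frac{1}{375089}\right) - \frac{86400}{8431} = \frac{436584}{375089} - \frac{86400}{8431} = - \frac{28726849896}{3162375359} \approx -9.084$)
$\frac{1}{t - 520300} = \frac{1}{- \frac{28726849896}{3162375359} - 520300} = \frac{1}{- \frac{1645412626137596}{3162375359}} = - \frac{3162375359}{1645412626137596}$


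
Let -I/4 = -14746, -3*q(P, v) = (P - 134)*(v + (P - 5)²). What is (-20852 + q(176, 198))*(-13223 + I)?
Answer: -19814421478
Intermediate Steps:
q(P, v) = -(-134 + P)*(v + (-5 + P)²)/3 (q(P, v) = -(P - 134)*(v + (P - 5)²)/3 = -(-134 + P)*(v + (-5 + P)²)/3)
I = 58984 (I = -4*(-14746) = 58984)
(-20852 + q(176, 198))*(-13223 + I) = (-20852 + ((134/3)*198 + 134*(-5 + 176)²/3 - ⅓*176*198 - ⅓*176*(-5 + 176)²))*(-13223 + 58984) = (-20852 + (8844 + (134/3)*171² - 11616 - ⅓*176*171²))*45761 = (-20852 + (8844 + (134/3)*29241 - 11616 - ⅓*176*29241))*45761 = (-20852 + (8844 + 1306098 - 11616 - 1715472))*45761 = (-20852 - 412146)*45761 = -432998*45761 = -19814421478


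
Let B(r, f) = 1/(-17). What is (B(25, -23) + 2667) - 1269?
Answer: 23765/17 ≈ 1397.9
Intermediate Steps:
B(r, f) = -1/17
(B(25, -23) + 2667) - 1269 = (-1/17 + 2667) - 1269 = 45338/17 - 1269 = 23765/17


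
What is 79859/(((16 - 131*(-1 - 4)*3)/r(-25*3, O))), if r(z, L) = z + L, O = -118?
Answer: -15412787/1981 ≈ -7780.3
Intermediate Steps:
r(z, L) = L + z
79859/(((16 - 131*(-1 - 4)*3)/r(-25*3, O))) = 79859/(((16 - 131*(-1 - 4)*3)/(-118 - 25*3))) = 79859/(((16 - (-655)*3)/(-118 - 75))) = 79859/(((16 - 131*(-15))/(-193))) = 79859/(((16 + 1965)*(-1/193))) = 79859/((1981*(-1/193))) = 79859/(-1981/193) = 79859*(-193/1981) = -15412787/1981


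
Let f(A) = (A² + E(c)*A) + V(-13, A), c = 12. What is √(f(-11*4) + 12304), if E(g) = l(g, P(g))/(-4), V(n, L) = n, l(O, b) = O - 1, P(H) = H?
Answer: 2*√3587 ≈ 119.78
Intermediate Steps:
l(O, b) = -1 + O
E(g) = ¼ - g/4 (E(g) = (-1 + g)/(-4) = (-1 + g)*(-¼) = ¼ - g/4)
f(A) = -13 + A² - 11*A/4 (f(A) = (A² + (¼ - ¼*12)*A) - 13 = (A² + (¼ - 3)*A) - 13 = (A² - 11*A/4) - 13 = -13 + A² - 11*A/4)
√(f(-11*4) + 12304) = √((-13 + (-11*4)² - (-121)*4/4) + 12304) = √((-13 + (-44)² - 11/4*(-44)) + 12304) = √((-13 + 1936 + 121) + 12304) = √(2044 + 12304) = √14348 = 2*√3587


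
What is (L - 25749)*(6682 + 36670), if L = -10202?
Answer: -1558547752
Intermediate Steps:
(L - 25749)*(6682 + 36670) = (-10202 - 25749)*(6682 + 36670) = -35951*43352 = -1558547752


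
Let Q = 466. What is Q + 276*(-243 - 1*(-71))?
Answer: -47006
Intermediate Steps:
Q + 276*(-243 - 1*(-71)) = 466 + 276*(-243 - 1*(-71)) = 466 + 276*(-243 + 71) = 466 + 276*(-172) = 466 - 47472 = -47006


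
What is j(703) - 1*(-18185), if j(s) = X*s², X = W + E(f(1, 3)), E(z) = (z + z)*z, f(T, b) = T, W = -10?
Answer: -3935487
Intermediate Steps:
E(z) = 2*z² (E(z) = (2*z)*z = 2*z²)
X = -8 (X = -10 + 2*1² = -10 + 2*1 = -10 + 2 = -8)
j(s) = -8*s²
j(703) - 1*(-18185) = -8*703² - 1*(-18185) = -8*494209 + 18185 = -3953672 + 18185 = -3935487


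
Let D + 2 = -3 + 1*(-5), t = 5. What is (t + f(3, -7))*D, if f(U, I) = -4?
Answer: -10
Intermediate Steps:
D = -10 (D = -2 + (-3 + 1*(-5)) = -2 + (-3 - 5) = -2 - 8 = -10)
(t + f(3, -7))*D = (5 - 4)*(-10) = 1*(-10) = -10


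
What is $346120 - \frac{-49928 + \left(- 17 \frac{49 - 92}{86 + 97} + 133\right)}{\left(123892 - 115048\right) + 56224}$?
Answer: $\frac{2060706814517}{5953722} \approx 3.4612 \cdot 10^{5}$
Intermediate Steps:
$346120 - \frac{-49928 + \left(- 17 \frac{49 - 92}{86 + 97} + 133\right)}{\left(123892 - 115048\right) + 56224} = 346120 - \frac{-49928 + \left(- 17 \left(- \frac{43}{183}\right) + 133\right)}{8844 + 56224} = 346120 - \frac{-49928 + \left(- 17 \left(\left(-43\right) \frac{1}{183}\right) + 133\right)}{65068} = 346120 - \left(-49928 + \left(\left(-17\right) \left(- \frac{43}{183}\right) + 133\right)\right) \frac{1}{65068} = 346120 - \left(-49928 + \left(\frac{731}{183} + 133\right)\right) \frac{1}{65068} = 346120 - \left(-49928 + \frac{25070}{183}\right) \frac{1}{65068} = 346120 - \left(- \frac{9111754}{183}\right) \frac{1}{65068} = 346120 - - \frac{4555877}{5953722} = 346120 + \frac{4555877}{5953722} = \frac{2060706814517}{5953722}$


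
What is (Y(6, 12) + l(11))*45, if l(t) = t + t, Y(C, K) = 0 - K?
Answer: 450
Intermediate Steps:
Y(C, K) = -K
l(t) = 2*t
(Y(6, 12) + l(11))*45 = (-1*12 + 2*11)*45 = (-12 + 22)*45 = 10*45 = 450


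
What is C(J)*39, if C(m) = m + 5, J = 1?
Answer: 234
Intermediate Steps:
C(m) = 5 + m
C(J)*39 = (5 + 1)*39 = 6*39 = 234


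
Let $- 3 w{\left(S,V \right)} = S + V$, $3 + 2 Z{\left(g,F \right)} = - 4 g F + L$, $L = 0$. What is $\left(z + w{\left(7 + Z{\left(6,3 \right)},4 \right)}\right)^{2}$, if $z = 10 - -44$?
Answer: $\frac{142129}{36} \approx 3948.0$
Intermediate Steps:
$Z{\left(g,F \right)} = - \frac{3}{2} - 2 F g$ ($Z{\left(g,F \right)} = - \frac{3}{2} + \frac{- 4 g F + 0}{2} = - \frac{3}{2} + \frac{- 4 F g + 0}{2} = - \frac{3}{2} + \frac{\left(-4\right) F g}{2} = - \frac{3}{2} - 2 F g$)
$z = 54$ ($z = 10 + 44 = 54$)
$w{\left(S,V \right)} = - \frac{S}{3} - \frac{V}{3}$ ($w{\left(S,V \right)} = - \frac{S + V}{3} = - \frac{S}{3} - \frac{V}{3}$)
$\left(z + w{\left(7 + Z{\left(6,3 \right)},4 \right)}\right)^{2} = \left(54 - \left(\frac{4}{3} + \frac{7 - \left(\frac{3}{2} + 6 \cdot 6\right)}{3}\right)\right)^{2} = \left(54 - \left(\frac{4}{3} + \frac{7 - \frac{75}{2}}{3}\right)\right)^{2} = \left(54 - - \frac{53}{6}\right)^{2} = \left(54 + \left(\frac{61}{6} - \frac{4}{3}\right)\right)^{2} = \left(54 + \frac{53}{6}\right)^{2} = \left(\frac{377}{6}\right)^{2} = \frac{142129}{36}$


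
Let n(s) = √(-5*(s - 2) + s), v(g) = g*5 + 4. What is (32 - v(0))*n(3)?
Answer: 28*I*√2 ≈ 39.598*I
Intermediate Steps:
v(g) = 4 + 5*g (v(g) = 5*g + 4 = 4 + 5*g)
n(s) = √(10 - 4*s) (n(s) = √(-5*(-2 + s) + s) = √((10 - 5*s) + s) = √(10 - 4*s))
(32 - v(0))*n(3) = (32 - (4 + 5*0))*√(10 - 4*3) = (32 - (4 + 0))*√(10 - 12) = (32 - 1*4)*√(-2) = (32 - 4)*(I*√2) = 28*(I*√2) = 28*I*√2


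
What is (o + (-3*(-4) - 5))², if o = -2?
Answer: 25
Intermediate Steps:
(o + (-3*(-4) - 5))² = (-2 + (-3*(-4) - 5))² = (-2 + (12 - 5))² = (-2 + 7)² = 5² = 25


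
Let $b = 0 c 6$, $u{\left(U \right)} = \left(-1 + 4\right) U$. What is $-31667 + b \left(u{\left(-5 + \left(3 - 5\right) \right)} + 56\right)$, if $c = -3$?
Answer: $-31667$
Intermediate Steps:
$u{\left(U \right)} = 3 U$
$b = 0$ ($b = 0 \left(-3\right) 6 = 0 \cdot 6 = 0$)
$-31667 + b \left(u{\left(-5 + \left(3 - 5\right) \right)} + 56\right) = -31667 + 0 \left(3 \left(-5 + \left(3 - 5\right)\right) + 56\right) = -31667 + 0 \left(3 \left(-5 - 2\right) + 56\right) = -31667 + 0 \left(3 \left(-7\right) + 56\right) = -31667 + 0 \left(-21 + 56\right) = -31667 + 0 \cdot 35 = -31667 + 0 = -31667$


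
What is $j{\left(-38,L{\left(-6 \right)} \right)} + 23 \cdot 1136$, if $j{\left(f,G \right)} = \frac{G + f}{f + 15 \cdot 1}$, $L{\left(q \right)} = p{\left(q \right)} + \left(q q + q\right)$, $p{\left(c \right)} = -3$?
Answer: $\frac{600955}{23} \approx 26128.0$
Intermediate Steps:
$L{\left(q \right)} = -3 + q + q^{2}$ ($L{\left(q \right)} = -3 + \left(q q + q\right) = -3 + \left(q^{2} + q\right) = -3 + \left(q + q^{2}\right) = -3 + q + q^{2}$)
$j{\left(f,G \right)} = \frac{G + f}{15 + f}$ ($j{\left(f,G \right)} = \frac{G + f}{f + 15} = \frac{G + f}{15 + f}$)
$j{\left(-38,L{\left(-6 \right)} \right)} + 23 \cdot 1136 = \frac{\left(-3 - 6 + \left(-6\right)^{2}\right) - 38}{15 - 38} + 23 \cdot 1136 = \frac{\left(-3 - 6 + 36\right) - 38}{-23} + 26128 = - \frac{27 - 38}{23} + 26128 = \left(- \frac{1}{23}\right) \left(-11\right) + 26128 = \frac{11}{23} + 26128 = \frac{600955}{23}$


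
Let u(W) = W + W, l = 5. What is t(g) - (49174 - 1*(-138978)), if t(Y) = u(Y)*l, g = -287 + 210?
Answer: -188922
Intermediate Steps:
u(W) = 2*W
g = -77
t(Y) = 10*Y (t(Y) = (2*Y)*5 = 10*Y)
t(g) - (49174 - 1*(-138978)) = 10*(-77) - (49174 - 1*(-138978)) = -770 - (49174 + 138978) = -770 - 1*188152 = -770 - 188152 = -188922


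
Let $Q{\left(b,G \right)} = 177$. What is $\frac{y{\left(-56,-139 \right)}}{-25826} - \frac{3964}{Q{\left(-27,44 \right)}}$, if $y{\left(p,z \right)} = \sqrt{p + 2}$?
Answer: $- \frac{3964}{177} - \frac{3 i \sqrt{6}}{25826} \approx -22.395 - 0.00028454 i$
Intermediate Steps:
$y{\left(p,z \right)} = \sqrt{2 + p}$
$\frac{y{\left(-56,-139 \right)}}{-25826} - \frac{3964}{Q{\left(-27,44 \right)}} = \frac{\sqrt{2 - 56}}{-25826} - \frac{3964}{177} = \sqrt{-54} \left(- \frac{1}{25826}\right) - \frac{3964}{177} = 3 i \sqrt{6} \left(- \frac{1}{25826}\right) - \frac{3964}{177} = - \frac{3 i \sqrt{6}}{25826} - \frac{3964}{177} = - \frac{3964}{177} - \frac{3 i \sqrt{6}}{25826}$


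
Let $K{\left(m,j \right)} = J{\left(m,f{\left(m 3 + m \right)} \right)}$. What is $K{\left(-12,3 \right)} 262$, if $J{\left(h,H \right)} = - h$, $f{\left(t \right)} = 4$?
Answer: $3144$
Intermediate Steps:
$K{\left(m,j \right)} = - m$
$K{\left(-12,3 \right)} 262 = \left(-1\right) \left(-12\right) 262 = 12 \cdot 262 = 3144$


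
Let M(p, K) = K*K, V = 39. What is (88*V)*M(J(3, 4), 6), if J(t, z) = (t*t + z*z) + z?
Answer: 123552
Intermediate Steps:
J(t, z) = z + t**2 + z**2 (J(t, z) = (t**2 + z**2) + z = z + t**2 + z**2)
M(p, K) = K**2
(88*V)*M(J(3, 4), 6) = (88*39)*6**2 = 3432*36 = 123552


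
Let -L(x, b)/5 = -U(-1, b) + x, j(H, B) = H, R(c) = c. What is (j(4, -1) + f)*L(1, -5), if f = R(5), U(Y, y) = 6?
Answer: 225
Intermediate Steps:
L(x, b) = 30 - 5*x (L(x, b) = -5*(-1*6 + x) = -5*(-6 + x) = 30 - 5*x)
f = 5
(j(4, -1) + f)*L(1, -5) = (4 + 5)*(30 - 5*1) = 9*(30 - 5) = 9*25 = 225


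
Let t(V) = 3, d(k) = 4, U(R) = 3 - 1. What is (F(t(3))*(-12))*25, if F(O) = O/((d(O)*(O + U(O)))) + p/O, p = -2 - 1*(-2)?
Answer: -45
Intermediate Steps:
U(R) = 2
p = 0 (p = -2 + 2 = 0)
F(O) = O/(8 + 4*O) (F(O) = O/((4*(O + 2))) + 0/O = O/((4*(2 + O))) + 0 = O/(8 + 4*O) + 0 = O/(8 + 4*O))
(F(t(3))*(-12))*25 = (((¼)*3/(2 + 3))*(-12))*25 = (((¼)*3/5)*(-12))*25 = (((¼)*3*(⅕))*(-12))*25 = ((3/20)*(-12))*25 = -9/5*25 = -45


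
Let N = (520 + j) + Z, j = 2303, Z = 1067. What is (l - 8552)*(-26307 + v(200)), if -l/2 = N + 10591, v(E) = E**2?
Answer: -513679202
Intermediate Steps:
N = 3890 (N = (520 + 2303) + 1067 = 2823 + 1067 = 3890)
l = -28962 (l = -2*(3890 + 10591) = -2*14481 = -28962)
(l - 8552)*(-26307 + v(200)) = (-28962 - 8552)*(-26307 + 200**2) = -37514*(-26307 + 40000) = -37514*13693 = -513679202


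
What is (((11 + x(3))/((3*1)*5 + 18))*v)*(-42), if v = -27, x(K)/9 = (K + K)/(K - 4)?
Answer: -16254/11 ≈ -1477.6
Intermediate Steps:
x(K) = 18*K/(-4 + K) (x(K) = 9*((K + K)/(K - 4)) = 9*((2*K)/(-4 + K)) = 9*(2*K/(-4 + K)) = 18*K/(-4 + K))
(((11 + x(3))/((3*1)*5 + 18))*v)*(-42) = (((11 + 18*3/(-4 + 3))/((3*1)*5 + 18))*(-27))*(-42) = (((11 + 18*3/(-1))/(3*5 + 18))*(-27))*(-42) = (((11 + 18*3*(-1))/(15 + 18))*(-27))*(-42) = (((11 - 54)/33)*(-27))*(-42) = (-43*1/33*(-27))*(-42) = -43/33*(-27)*(-42) = (387/11)*(-42) = -16254/11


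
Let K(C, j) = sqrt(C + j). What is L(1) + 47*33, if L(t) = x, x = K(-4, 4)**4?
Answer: 1551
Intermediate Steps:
x = 0 (x = (sqrt(-4 + 4))**4 = (sqrt(0))**4 = 0**4 = 0)
L(t) = 0
L(1) + 47*33 = 0 + 47*33 = 0 + 1551 = 1551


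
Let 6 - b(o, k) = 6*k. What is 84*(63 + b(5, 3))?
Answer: 4284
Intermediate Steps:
b(o, k) = 6 - 6*k
84*(63 + b(5, 3)) = 84*(63 + (6 - 6*3)) = 84*(63 + (6 - 18)) = 84*(63 - 12) = 84*51 = 4284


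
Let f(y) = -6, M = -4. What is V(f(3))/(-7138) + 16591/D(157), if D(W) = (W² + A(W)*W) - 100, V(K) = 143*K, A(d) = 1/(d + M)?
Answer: 10671021753/13405713626 ≈ 0.79601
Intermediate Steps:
A(d) = 1/(-4 + d) (A(d) = 1/(d - 4) = 1/(-4 + d))
D(W) = -100 + W² + W/(-4 + W) (D(W) = (W² + W/(-4 + W)) - 100 = -100 + W² + W/(-4 + W))
V(f(3))/(-7138) + 16591/D(157) = (143*(-6))/(-7138) + 16591/(((157 + (-100 + 157²)*(-4 + 157))/(-4 + 157))) = -858*(-1/7138) + 16591/(((157 + (-100 + 24649)*153)/153)) = 429/3569 + 16591/(((157 + 24549*153)/153)) = 429/3569 + 16591/(((157 + 3755997)/153)) = 429/3569 + 16591/(((1/153)*3756154)) = 429/3569 + 16591/(3756154/153) = 429/3569 + 16591*(153/3756154) = 429/3569 + 2538423/3756154 = 10671021753/13405713626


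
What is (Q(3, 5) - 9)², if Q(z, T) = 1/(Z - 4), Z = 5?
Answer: 64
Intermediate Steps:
Q(z, T) = 1 (Q(z, T) = 1/(5 - 4) = 1/1 = 1)
(Q(3, 5) - 9)² = (1 - 9)² = (-8)² = 64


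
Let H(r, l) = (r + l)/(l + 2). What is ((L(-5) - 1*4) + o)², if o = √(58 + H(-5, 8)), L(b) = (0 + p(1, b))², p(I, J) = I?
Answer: (30 - √5830)²/100 ≈ 21.487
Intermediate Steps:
H(r, l) = (l + r)/(2 + l)
L(b) = 1 (L(b) = (0 + 1)² = 1² = 1)
o = √5830/10 (o = √(58 + (8 - 5)/(2 + 8)) = √(58 + 3/10) = √(583/10) = √5830/10 ≈ 7.6354)
((L(-5) - 1*4) + o)² = ((1 - 1*4) + √5830/10)² = ((1 - 4) + √5830/10)² = (-3 + √5830/10)²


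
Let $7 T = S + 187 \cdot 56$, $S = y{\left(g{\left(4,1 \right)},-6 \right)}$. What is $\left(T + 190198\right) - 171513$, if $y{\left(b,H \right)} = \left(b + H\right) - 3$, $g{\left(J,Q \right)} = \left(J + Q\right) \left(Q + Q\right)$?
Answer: $\frac{141268}{7} \approx 20181.0$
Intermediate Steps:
$g{\left(J,Q \right)} = 2 Q \left(J + Q\right)$ ($g{\left(J,Q \right)} = \left(J + Q\right) 2 Q = 2 Q \left(J + Q\right)$)
$y{\left(b,H \right)} = -3 + H + b$ ($y{\left(b,H \right)} = \left(H + b\right) - 3 = -3 + H + b$)
$S = 1$ ($S = -3 - 6 + 2 \cdot 1 \left(4 + 1\right) = -3 - 6 + 2 \cdot 1 \cdot 5 = -3 - 6 + 10 = 1$)
$T = \frac{10473}{7}$ ($T = \frac{1 + 187 \cdot 56}{7} = \frac{1 + 10472}{7} = \frac{1}{7} \cdot 10473 = \frac{10473}{7} \approx 1496.1$)
$\left(T + 190198\right) - 171513 = \left(\frac{10473}{7} + 190198\right) - 171513 = \frac{1341859}{7} - 171513 = \frac{141268}{7}$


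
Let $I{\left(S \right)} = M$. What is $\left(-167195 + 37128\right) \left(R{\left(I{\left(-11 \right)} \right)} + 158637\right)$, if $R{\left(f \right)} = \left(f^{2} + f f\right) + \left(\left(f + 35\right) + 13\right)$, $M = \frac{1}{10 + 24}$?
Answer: $- \frac{350874661074}{17} \approx -2.064 \cdot 10^{10}$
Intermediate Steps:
$M = \frac{1}{34} \approx 0.029412$
$I{\left(S \right)} = \frac{1}{34}$
$R{\left(f \right)} = 48 + f + 2 f^{2}$ ($R{\left(f \right)} = \left(f^{2} + f^{2}\right) + \left(\left(35 + f\right) + 13\right) = 2 f^{2} + \left(48 + f\right) = 48 + f + 2 f^{2}$)
$\left(-167195 + 37128\right) \left(R{\left(I{\left(-11 \right)} \right)} + 158637\right) = \left(-167195 + 37128\right) \left(\left(48 + \frac{1}{34} + \frac{2}{1156}\right) + 158637\right) = - 130067 \left(\left(48 + \frac{1}{34} + 2 \cdot \frac{1}{1156}\right) + 158637\right) = - 130067 \left(\left(48 + \frac{1}{34} + \frac{1}{578}\right) + 158637\right) = - 130067 \left(\frac{13881}{289} + 158637\right) = \left(-130067\right) \frac{45859974}{289} = - \frac{350874661074}{17}$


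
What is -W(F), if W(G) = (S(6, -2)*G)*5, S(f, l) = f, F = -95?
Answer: 2850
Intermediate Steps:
W(G) = 30*G (W(G) = (6*G)*5 = 30*G)
-W(F) = -30*(-95) = -1*(-2850) = 2850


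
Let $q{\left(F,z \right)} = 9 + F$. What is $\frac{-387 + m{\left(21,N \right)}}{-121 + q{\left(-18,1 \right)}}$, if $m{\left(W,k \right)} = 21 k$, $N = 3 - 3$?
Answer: $\frac{387}{130} \approx 2.9769$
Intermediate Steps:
$N = 0$ ($N = 3 - 3 = 0$)
$\frac{-387 + m{\left(21,N \right)}}{-121 + q{\left(-18,1 \right)}} = \frac{-387 + 21 \cdot 0}{-121 + \left(9 - 18\right)} = \frac{-387 + 0}{-121 - 9} = - \frac{387}{-130} = \left(-387\right) \left(- \frac{1}{130}\right) = \frac{387}{130}$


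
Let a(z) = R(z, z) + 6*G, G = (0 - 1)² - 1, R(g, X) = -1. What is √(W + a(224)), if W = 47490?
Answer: 13*√281 ≈ 217.92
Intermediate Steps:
G = 0 (G = (-1)² - 1 = 1 - 1 = 0)
a(z) = -1 (a(z) = -1 + 6*0 = -1 + 0 = -1)
√(W + a(224)) = √(47490 - 1) = √47489 = 13*√281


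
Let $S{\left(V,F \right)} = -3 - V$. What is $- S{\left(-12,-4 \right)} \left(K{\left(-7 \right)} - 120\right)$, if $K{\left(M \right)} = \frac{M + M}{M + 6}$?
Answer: $954$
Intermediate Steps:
$K{\left(M \right)} = \frac{2 M}{6 + M}$
$- S{\left(-12,-4 \right)} \left(K{\left(-7 \right)} - 120\right) = - (-3 - -12) \left(2 \left(-7\right) \frac{1}{6 - 7} - 120\right) = - (-3 + 12) \left(2 \left(-7\right) \frac{1}{-1} - 120\right) = \left(-1\right) 9 \left(2 \left(-7\right) \left(-1\right) - 120\right) = - 9 \left(14 - 120\right) = \left(-9\right) \left(-106\right) = 954$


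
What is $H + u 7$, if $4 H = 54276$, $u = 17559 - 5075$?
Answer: $100957$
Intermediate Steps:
$u = 12484$
$H = 13569$ ($H = \frac{1}{4} \cdot 54276 = 13569$)
$H + u 7 = 13569 + 12484 \cdot 7 = 13569 + 87388 = 100957$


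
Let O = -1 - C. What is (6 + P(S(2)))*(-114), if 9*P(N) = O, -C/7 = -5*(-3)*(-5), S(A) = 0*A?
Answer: 17936/3 ≈ 5978.7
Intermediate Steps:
S(A) = 0
C = 525 (C = -7*(-5*(-3))*(-5) = -105*(-5) = -7*(-75) = 525)
O = -526 (O = -1 - 1*525 = -1 - 525 = -526)
P(N) = -526/9 (P(N) = (⅑)*(-526) = -526/9)
(6 + P(S(2)))*(-114) = (6 - 526/9)*(-114) = -472/9*(-114) = 17936/3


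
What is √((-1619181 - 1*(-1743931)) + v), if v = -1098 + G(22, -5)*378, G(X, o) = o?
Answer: √121762 ≈ 348.94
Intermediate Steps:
v = -2988 (v = -1098 - 5*378 = -1098 - 1890 = -2988)
√((-1619181 - 1*(-1743931)) + v) = √((-1619181 - 1*(-1743931)) - 2988) = √((-1619181 + 1743931) - 2988) = √(124750 - 2988) = √121762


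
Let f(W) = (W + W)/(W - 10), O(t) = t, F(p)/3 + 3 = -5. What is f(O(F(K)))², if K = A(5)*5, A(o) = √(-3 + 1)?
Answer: 576/289 ≈ 1.9931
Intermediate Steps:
A(o) = I*√2 (A(o) = √(-2) = I*√2)
K = 5*I*√2 (K = (I*√2)*5 = 5*I*√2 ≈ 7.0711*I)
F(p) = -24 (F(p) = -9 + 3*(-5) = -9 - 15 = -24)
f(W) = 2*W/(-10 + W) (f(W) = (2*W)/(-10 + W) = 2*W/(-10 + W))
f(O(F(K)))² = (2*(-24)/(-10 - 24))² = (2*(-24)/(-34))² = (2*(-24)*(-1/34))² = (24/17)² = 576/289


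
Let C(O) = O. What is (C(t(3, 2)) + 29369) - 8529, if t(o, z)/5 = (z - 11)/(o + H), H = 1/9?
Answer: 583115/28 ≈ 20826.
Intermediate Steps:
H = ⅑ ≈ 0.11111
t(o, z) = 5*(-11 + z)/(⅑ + o) (t(o, z) = 5*((z - 11)/(o + ⅑)) = 5*((-11 + z)/(⅑ + o)) = 5*(-11 + z)/(⅑ + o))
(C(t(3, 2)) + 29369) - 8529 = (45*(-11 + 2)/(1 + 9*3) + 29369) - 8529 = (45*(-9)/(1 + 27) + 29369) - 8529 = (45*(-9)/28 + 29369) - 8529 = (45*(1/28)*(-9) + 29369) - 8529 = (-405/28 + 29369) - 8529 = 821927/28 - 8529 = 583115/28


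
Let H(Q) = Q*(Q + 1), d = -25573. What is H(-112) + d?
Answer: -13141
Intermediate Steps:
H(Q) = Q*(1 + Q)
H(-112) + d = -112*(1 - 112) - 25573 = -112*(-111) - 25573 = 12432 - 25573 = -13141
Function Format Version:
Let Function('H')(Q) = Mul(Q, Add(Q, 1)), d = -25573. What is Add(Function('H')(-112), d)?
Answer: -13141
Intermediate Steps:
Function('H')(Q) = Mul(Q, Add(1, Q))
Add(Function('H')(-112), d) = Add(Mul(-112, Add(1, -112)), -25573) = Add(Mul(-112, -111), -25573) = Add(12432, -25573) = -13141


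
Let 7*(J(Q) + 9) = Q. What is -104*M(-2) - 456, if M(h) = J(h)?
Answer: 3568/7 ≈ 509.71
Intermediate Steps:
J(Q) = -9 + Q/7
M(h) = -9 + h/7
-104*M(-2) - 456 = -104*(-9 + (1/7)*(-2)) - 456 = -104*(-9 - 2/7) - 456 = -104*(-65/7) - 456 = 6760/7 - 456 = 3568/7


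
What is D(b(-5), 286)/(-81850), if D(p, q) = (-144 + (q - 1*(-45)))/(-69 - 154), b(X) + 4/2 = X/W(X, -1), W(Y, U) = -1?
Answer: 187/18252550 ≈ 1.0245e-5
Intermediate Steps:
b(X) = -2 - X (b(X) = -2 + X/(-1) = -2 + X*(-1) = -2 - X)
D(p, q) = 99/223 - q/223 (D(p, q) = (-144 + (q + 45))/(-223) = (-144 + (45 + q))*(-1/223) = (-99 + q)*(-1/223) = 99/223 - q/223)
D(b(-5), 286)/(-81850) = (99/223 - 1/223*286)/(-81850) = (99/223 - 286/223)*(-1/81850) = -187/223*(-1/81850) = 187/18252550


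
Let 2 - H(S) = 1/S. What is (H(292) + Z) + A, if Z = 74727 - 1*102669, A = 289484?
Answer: 76370847/292 ≈ 2.6154e+5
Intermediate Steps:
H(S) = 2 - 1/S
Z = -27942 (Z = 74727 - 102669 = -27942)
(H(292) + Z) + A = ((2 - 1/292) - 27942) + 289484 = (583/292 - 27942) + 289484 = -8158481/292 + 289484 = 76370847/292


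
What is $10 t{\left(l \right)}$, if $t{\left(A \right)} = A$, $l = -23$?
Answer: $-230$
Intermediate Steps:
$10 t{\left(l \right)} = 10 \left(-23\right) = -230$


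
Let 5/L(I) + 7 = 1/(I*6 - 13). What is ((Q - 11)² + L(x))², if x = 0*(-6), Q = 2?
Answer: 54567769/8464 ≈ 6447.0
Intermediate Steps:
x = 0
L(I) = 5/(-7 + 1/(-13 + 6*I)) (L(I) = 5/(-7 + 1/(I*6 - 13)) = 5/(-7 + 1/(6*I - 13)) = 5/(-7 + 1/(-13 + 6*I)))
((Q - 11)² + L(x))² = ((2 - 11)² + 5*(13 - 6*0)/(2*(-46 + 21*0)))² = ((-9)² + 5*(13 + 0)/(2*(-46 + 0)))² = (81 + (5/2)*13/(-46))² = (81 + (5/2)*(-1/46)*13)² = (81 - 65/92)² = (7387/92)² = 54567769/8464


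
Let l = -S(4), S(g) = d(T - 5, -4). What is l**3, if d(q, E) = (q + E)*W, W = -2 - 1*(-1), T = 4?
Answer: -125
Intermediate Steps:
W = -1 (W = -2 + 1 = -1)
d(q, E) = -E - q (d(q, E) = (q + E)*(-1) = (E + q)*(-1) = -E - q)
S(g) = 5 (S(g) = -1*(-4) - (4 - 5) = 4 - 1*(-1) = 4 + 1 = 5)
l = -5 (l = -1*5 = -5)
l**3 = (-5)**3 = -125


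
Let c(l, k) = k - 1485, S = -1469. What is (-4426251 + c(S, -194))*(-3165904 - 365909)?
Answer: 15638620737090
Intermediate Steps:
c(l, k) = -1485 + k
(-4426251 + c(S, -194))*(-3165904 - 365909) = (-4426251 + (-1485 - 194))*(-3165904 - 365909) = (-4426251 - 1679)*(-3531813) = -4427930*(-3531813) = 15638620737090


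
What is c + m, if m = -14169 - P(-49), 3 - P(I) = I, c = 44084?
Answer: 29863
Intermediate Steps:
P(I) = 3 - I
m = -14221 (m = -14169 - (3 - 1*(-49)) = -14169 - (3 + 49) = -14169 - 1*52 = -14169 - 52 = -14221)
c + m = 44084 - 14221 = 29863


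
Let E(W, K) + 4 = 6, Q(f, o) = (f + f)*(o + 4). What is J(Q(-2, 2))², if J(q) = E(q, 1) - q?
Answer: 676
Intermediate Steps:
Q(f, o) = 2*f*(4 + o) (Q(f, o) = (2*f)*(4 + o) = 2*f*(4 + o))
E(W, K) = 2 (E(W, K) = -4 + 6 = 2)
J(q) = 2 - q
J(Q(-2, 2))² = (2 - 2*(-2)*(4 + 2))² = (2 - 2*(-2)*6)² = (2 - 1*(-24))² = (2 + 24)² = 26² = 676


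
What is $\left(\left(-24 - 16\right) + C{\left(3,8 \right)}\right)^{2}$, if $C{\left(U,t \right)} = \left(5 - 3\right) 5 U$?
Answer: $100$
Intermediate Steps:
$C{\left(U,t \right)} = 10 U$ ($C{\left(U,t \right)} = \left(5 - 3\right) 5 U = 2 \cdot 5 U = 10 U$)
$\left(\left(-24 - 16\right) + C{\left(3,8 \right)}\right)^{2} = \left(\left(-24 - 16\right) + 10 \cdot 3\right)^{2} = \left(\left(-24 - 16\right) + 30\right)^{2} = \left(-40 + 30\right)^{2} = \left(-10\right)^{2} = 100$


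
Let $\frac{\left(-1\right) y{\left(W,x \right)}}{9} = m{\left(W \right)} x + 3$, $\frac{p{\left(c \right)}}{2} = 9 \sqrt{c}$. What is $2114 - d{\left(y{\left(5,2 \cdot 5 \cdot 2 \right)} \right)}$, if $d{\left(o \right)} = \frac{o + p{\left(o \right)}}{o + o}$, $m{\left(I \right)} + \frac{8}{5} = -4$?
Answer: $\frac{4227}{2} - \frac{3 \sqrt{109}}{109} \approx 2113.2$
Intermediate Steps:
$p{\left(c \right)} = 18 \sqrt{c}$ ($p{\left(c \right)} = 2 \cdot 9 \sqrt{c} = 18 \sqrt{c}$)
$m{\left(I \right)} = - \frac{28}{5}$ ($m{\left(I \right)} = - \frac{8}{5} - 4 = - \frac{28}{5}$)
$y{\left(W,x \right)} = -27 + \frac{252 x}{5}$ ($y{\left(W,x \right)} = - 9 \left(- \frac{28 x}{5} + 3\right) = - 9 \left(3 - \frac{28 x}{5}\right) = -27 + \frac{252 x}{5}$)
$d{\left(o \right)} = \frac{o + 18 \sqrt{o}}{2 o}$ ($d{\left(o \right)} = \frac{o + 18 \sqrt{o}}{o + o} = \frac{o + 18 \sqrt{o}}{2 o}$)
$2114 - d{\left(y{\left(5,2 \cdot 5 \cdot 2 \right)} \right)} = 2114 - \left(\frac{1}{2} + \frac{9}{\sqrt{-27 + \frac{252 \cdot 2 \cdot 5 \cdot 2}{5}}}\right) = 2114 - \left(\frac{1}{2} + \frac{9}{\sqrt{-27 + \frac{252 \cdot 10 \cdot 2}{5}}}\right) = 2114 - \left(\frac{1}{2} + \frac{9}{\sqrt{-27 + \frac{252}{5} \cdot 20}}\right) = 2114 - \left(\frac{1}{2} + \frac{9}{\sqrt{-27 + 1008}}\right) = 2114 - \left(\frac{1}{2} + \frac{9}{3 \sqrt{109}}\right) = 2114 - \left(\frac{1}{2} + 9 \frac{\sqrt{109}}{327}\right) = 2114 - \left(\frac{1}{2} + \frac{3 \sqrt{109}}{109}\right) = \frac{4227}{2} - \frac{3 \sqrt{109}}{109}$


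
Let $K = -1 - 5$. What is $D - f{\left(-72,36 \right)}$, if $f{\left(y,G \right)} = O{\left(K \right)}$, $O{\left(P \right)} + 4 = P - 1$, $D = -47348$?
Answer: $-47337$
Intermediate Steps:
$K = -6$ ($K = -1 - 5 = -6$)
$O{\left(P \right)} = -5 + P$ ($O{\left(P \right)} = -4 + \left(P - 1\right) = -4 + \left(-1 + P\right) = -5 + P$)
$f{\left(y,G \right)} = -11$ ($f{\left(y,G \right)} = -5 - 6 = -11$)
$D - f{\left(-72,36 \right)} = -47348 - -11 = -47348 + 11 = -47337$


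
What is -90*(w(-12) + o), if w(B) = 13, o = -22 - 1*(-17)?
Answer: -720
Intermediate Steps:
o = -5 (o = -22 + 17 = -5)
-90*(w(-12) + o) = -90*(13 - 5) = -90*8 = -720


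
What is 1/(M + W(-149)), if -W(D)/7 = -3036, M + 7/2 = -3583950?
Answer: -2/7125403 ≈ -2.8069e-7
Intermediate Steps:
M = -7167907/2 (M = -7/2 - 3583950 = -7167907/2 ≈ -3.5840e+6)
W(D) = 21252 (W(D) = -7*(-3036) = 21252)
1/(M + W(-149)) = 1/(-7167907/2 + 21252) = 1/(-7125403/2) = -2/7125403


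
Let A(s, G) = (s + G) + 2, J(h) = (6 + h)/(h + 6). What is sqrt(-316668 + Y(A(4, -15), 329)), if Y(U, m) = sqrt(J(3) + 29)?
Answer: sqrt(-316668 + sqrt(30)) ≈ 562.73*I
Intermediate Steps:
J(h) = 1 (J(h) = (6 + h)/(6 + h) = 1)
A(s, G) = 2 + G + s (A(s, G) = (G + s) + 2 = 2 + G + s)
Y(U, m) = sqrt(30) (Y(U, m) = sqrt(1 + 29) = sqrt(30))
sqrt(-316668 + Y(A(4, -15), 329)) = sqrt(-316668 + sqrt(30))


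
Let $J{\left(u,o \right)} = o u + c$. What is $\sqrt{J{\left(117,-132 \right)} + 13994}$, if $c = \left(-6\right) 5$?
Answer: $2 i \sqrt{370} \approx 38.471 i$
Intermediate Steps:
$c = -30$
$J{\left(u,o \right)} = -30 + o u$ ($J{\left(u,o \right)} = o u - 30 = -30 + o u$)
$\sqrt{J{\left(117,-132 \right)} + 13994} = \sqrt{\left(-30 - 15444\right) + 13994} = \sqrt{-15474 + 13994} = \sqrt{-1480} = 2 i \sqrt{370}$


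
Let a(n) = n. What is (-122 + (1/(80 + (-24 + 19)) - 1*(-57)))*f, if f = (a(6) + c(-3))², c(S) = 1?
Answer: -238826/75 ≈ -3184.3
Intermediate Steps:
f = 49 (f = (6 + 1)² = 7² = 49)
(-122 + (1/(80 + (-24 + 19)) - 1*(-57)))*f = (-122 + (1/(80 + (-24 + 19)) - 1*(-57)))*49 = (-122 + (1/(80 - 5) + 57))*49 = (-122 + (1/75 + 57))*49 = (-122 + 4276/75)*49 = -4874/75*49 = -238826/75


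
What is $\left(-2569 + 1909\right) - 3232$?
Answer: $-3892$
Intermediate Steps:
$\left(-2569 + 1909\right) - 3232 = -660 - 3232 = -3892$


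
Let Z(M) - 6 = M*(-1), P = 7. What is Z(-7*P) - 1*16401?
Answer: -16346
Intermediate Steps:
Z(M) = 6 - M (Z(M) = 6 + M*(-1) = 6 - M)
Z(-7*P) - 1*16401 = (6 - (-7)*7) - 1*16401 = (6 - 1*(-49)) - 16401 = (6 + 49) - 16401 = 55 - 16401 = -16346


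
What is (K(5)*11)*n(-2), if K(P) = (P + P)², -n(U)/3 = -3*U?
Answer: -19800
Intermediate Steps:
n(U) = 9*U (n(U) = -(-9)*U = 9*U)
K(P) = 4*P² (K(P) = (2*P)² = 4*P²)
(K(5)*11)*n(-2) = ((4*5²)*11)*(9*(-2)) = ((4*25)*11)*(-18) = (100*11)*(-18) = 1100*(-18) = -19800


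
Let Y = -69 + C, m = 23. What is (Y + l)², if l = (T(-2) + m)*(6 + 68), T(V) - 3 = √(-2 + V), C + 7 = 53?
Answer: 3591897 + 562696*I ≈ 3.5919e+6 + 5.627e+5*I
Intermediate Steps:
C = 46 (C = -7 + 53 = 46)
T(V) = 3 + √(-2 + V)
l = 1924 + 148*I (l = ((3 + √(-2 - 2)) + 23)*(6 + 68) = ((3 + √(-4)) + 23)*74 = ((3 + 2*I) + 23)*74 = (26 + 2*I)*74 = 1924 + 148*I ≈ 1924.0 + 148.0*I)
Y = -23 (Y = -69 + 46 = -23)
(Y + l)² = (-23 + (1924 + 148*I))² = (1901 + 148*I)²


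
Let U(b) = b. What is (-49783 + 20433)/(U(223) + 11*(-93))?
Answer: 587/16 ≈ 36.688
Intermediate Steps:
(-49783 + 20433)/(U(223) + 11*(-93)) = (-49783 + 20433)/(223 + 11*(-93)) = -29350/(223 - 1023) = -29350/(-800) = -29350*(-1/800) = 587/16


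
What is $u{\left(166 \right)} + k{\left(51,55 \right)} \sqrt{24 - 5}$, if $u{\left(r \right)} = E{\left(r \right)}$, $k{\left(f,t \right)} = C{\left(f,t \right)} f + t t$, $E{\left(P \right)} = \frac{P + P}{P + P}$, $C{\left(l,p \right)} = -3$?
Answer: $1 + 2872 \sqrt{19} \approx 12520.0$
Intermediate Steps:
$E{\left(P \right)} = 1$ ($E{\left(P \right)} = \frac{2 P}{2 P} = 2 P \frac{1}{2 P} = 1$)
$k{\left(f,t \right)} = t^{2} - 3 f$ ($k{\left(f,t \right)} = - 3 f + t t = - 3 f + t^{2} = t^{2} - 3 f$)
$u{\left(r \right)} = 1$
$u{\left(166 \right)} + k{\left(51,55 \right)} \sqrt{24 - 5} = 1 + \left(55^{2} - 153\right) \sqrt{24 - 5} = 1 + \left(3025 - 153\right) \sqrt{19} = 1 + 2872 \sqrt{19}$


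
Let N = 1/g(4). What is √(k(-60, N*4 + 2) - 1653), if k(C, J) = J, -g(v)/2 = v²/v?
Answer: 3*I*√734/2 ≈ 40.639*I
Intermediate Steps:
g(v) = -2*v (g(v) = -2*v²/v = -2*v)
N = -⅛ (N = 1/(-2*4) = 1/(-8) = -⅛ ≈ -0.12500)
√(k(-60, N*4 + 2) - 1653) = √((-⅛*4 + 2) - 1653) = √((-½ + 2) - 1653) = √(3/2 - 1653) = √(-3303/2) = 3*I*√734/2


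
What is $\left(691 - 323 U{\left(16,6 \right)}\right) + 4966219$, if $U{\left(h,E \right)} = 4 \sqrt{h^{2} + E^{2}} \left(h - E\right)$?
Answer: $4966910 - 25840 \sqrt{73} \approx 4.7461 \cdot 10^{6}$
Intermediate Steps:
$U{\left(h,E \right)} = 4 \sqrt{E^{2} + h^{2}} \left(h - E\right)$
$\left(691 - 323 U{\left(16,6 \right)}\right) + 4966219 = \left(691 - 323 \cdot 4 \sqrt{6^{2} + 16^{2}} \left(16 - 6\right)\right) + 4966219 = \left(691 - 323 \cdot 4 \sqrt{36 + 256} \left(16 - 6\right)\right) + 4966219 = \left(691 - 323 \cdot 4 \sqrt{292} \cdot 10\right) + 4966219 = \left(691 - 323 \cdot 4 \cdot 2 \sqrt{73} \cdot 10\right) + 4966219 = \left(691 - 323 \cdot 80 \sqrt{73}\right) + 4966219 = \left(691 - 25840 \sqrt{73}\right) + 4966219 = 4966910 - 25840 \sqrt{73}$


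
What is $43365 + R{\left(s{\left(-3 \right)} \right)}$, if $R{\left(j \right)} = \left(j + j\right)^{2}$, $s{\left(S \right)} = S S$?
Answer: $43689$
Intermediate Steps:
$s{\left(S \right)} = S^{2}$
$R{\left(j \right)} = 4 j^{2}$ ($R{\left(j \right)} = \left(2 j\right)^{2} = 4 j^{2}$)
$43365 + R{\left(s{\left(-3 \right)} \right)} = 43365 + 4 \left(\left(-3\right)^{2}\right)^{2} = 43365 + 4 \cdot 9^{2} = 43365 + 4 \cdot 81 = 43365 + 324 = 43689$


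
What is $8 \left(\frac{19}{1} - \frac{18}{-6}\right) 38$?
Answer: $6688$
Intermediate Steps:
$8 \left(\frac{19}{1} - \frac{18}{-6}\right) 38 = 8 \left(19 \cdot 1 - -3\right) 38 = 8 \left(19 + 3\right) 38 = 8 \cdot 22 \cdot 38 = 176 \cdot 38 = 6688$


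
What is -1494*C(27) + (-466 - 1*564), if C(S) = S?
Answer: -41368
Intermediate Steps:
-1494*C(27) + (-466 - 1*564) = -1494*27 + (-466 - 1*564) = -40338 + (-466 - 564) = -40338 - 1030 = -41368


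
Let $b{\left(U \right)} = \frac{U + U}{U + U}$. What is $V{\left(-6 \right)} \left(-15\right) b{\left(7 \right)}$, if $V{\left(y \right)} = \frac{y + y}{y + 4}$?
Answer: $-90$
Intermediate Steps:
$b{\left(U \right)} = 1$ ($b{\left(U \right)} = \frac{2 U}{2 U} = 2 U \frac{1}{2 U} = 1$)
$V{\left(y \right)} = \frac{2 y}{4 + y}$
$V{\left(-6 \right)} \left(-15\right) b{\left(7 \right)} = 2 \left(-6\right) \frac{1}{4 - 6} \left(-15\right) 1 = 2 \left(-6\right) \frac{1}{-2} \left(-15\right) 1 = 2 \left(-6\right) \left(- \frac{1}{2}\right) \left(-15\right) 1 = 6 \left(-15\right) 1 = \left(-90\right) 1 = -90$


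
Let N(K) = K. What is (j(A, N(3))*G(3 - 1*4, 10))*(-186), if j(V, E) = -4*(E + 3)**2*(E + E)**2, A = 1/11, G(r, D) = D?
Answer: 9642240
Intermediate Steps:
A = 1/11 ≈ 0.090909
j(V, E) = -16*E**2*(3 + E)**2 (j(V, E) = -4*4*E**2*(3 + E)**2 = -16*E**2*(3 + E)**2)
(j(A, N(3))*G(3 - 1*4, 10))*(-186) = (-16*3**2*(3 + 3)**2*10)*(-186) = (-16*9*6**2*10)*(-186) = (-16*9*36*10)*(-186) = -5184*10*(-186) = -51840*(-186) = 9642240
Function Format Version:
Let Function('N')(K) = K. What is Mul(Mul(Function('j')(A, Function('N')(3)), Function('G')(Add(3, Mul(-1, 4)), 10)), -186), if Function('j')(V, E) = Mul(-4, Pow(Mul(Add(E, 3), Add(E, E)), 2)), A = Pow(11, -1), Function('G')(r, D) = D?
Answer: 9642240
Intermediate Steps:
A = Rational(1, 11) ≈ 0.090909
Function('j')(V, E) = Mul(-16, Pow(E, 2), Pow(Add(3, E), 2)) (Function('j')(V, E) = Mul(-4, Pow(Mul(Add(3, E), Mul(2, E)), 2)) = Mul(-4, Pow(Mul(2, E, Add(3, E)), 2)) = Mul(-4, Mul(4, Pow(E, 2), Pow(Add(3, E), 2))) = Mul(-16, Pow(E, 2), Pow(Add(3, E), 2)))
Mul(Mul(Function('j')(A, Function('N')(3)), Function('G')(Add(3, Mul(-1, 4)), 10)), -186) = Mul(Mul(Mul(-16, Pow(3, 2), Pow(Add(3, 3), 2)), 10), -186) = Mul(Mul(Mul(-16, 9, Pow(6, 2)), 10), -186) = Mul(Mul(Mul(-16, 9, 36), 10), -186) = Mul(Mul(-5184, 10), -186) = Mul(-51840, -186) = 9642240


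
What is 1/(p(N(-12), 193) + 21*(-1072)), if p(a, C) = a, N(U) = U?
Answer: -1/22524 ≈ -4.4397e-5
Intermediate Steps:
1/(p(N(-12), 193) + 21*(-1072)) = 1/(-12 + 21*(-1072)) = 1/(-12 - 22512) = 1/(-22524) = -1/22524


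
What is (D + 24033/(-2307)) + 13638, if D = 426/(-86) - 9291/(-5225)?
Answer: 123892525663/9093425 ≈ 13624.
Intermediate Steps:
D = -37548/11825 (D = 426*(-1/86) - 9291*(-1/5225) = -213/43 + 489/275 = -37548/11825 ≈ -3.1753)
(D + 24033/(-2307)) + 13638 = (-37548/11825 + 24033/(-2307)) + 13638 = (-37548/11825 + 24033*(-1/2307)) + 13638 = (-37548/11825 - 8011/769) + 13638 = -123604487/9093425 + 13638 = 123892525663/9093425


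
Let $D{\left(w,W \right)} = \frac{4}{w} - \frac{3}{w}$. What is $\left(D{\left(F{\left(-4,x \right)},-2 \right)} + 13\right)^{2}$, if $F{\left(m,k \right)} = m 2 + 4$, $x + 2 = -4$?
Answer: $\frac{2601}{16} \approx 162.56$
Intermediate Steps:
$x = -6$ ($x = -2 - 4 = -6$)
$F{\left(m,k \right)} = 4 + 2 m$ ($F{\left(m,k \right)} = 2 m + 4 = 4 + 2 m$)
$D{\left(w,W \right)} = \frac{1}{w}$
$\left(D{\left(F{\left(-4,x \right)},-2 \right)} + 13\right)^{2} = \left(\frac{1}{4 + 2 \left(-4\right)} + 13\right)^{2} = \left(\frac{1}{4 - 8} + 13\right)^{2} = \left(\frac{1}{-4} + 13\right)^{2} = \left(- \frac{1}{4} + 13\right)^{2} = \left(\frac{51}{4}\right)^{2} = \frac{2601}{16}$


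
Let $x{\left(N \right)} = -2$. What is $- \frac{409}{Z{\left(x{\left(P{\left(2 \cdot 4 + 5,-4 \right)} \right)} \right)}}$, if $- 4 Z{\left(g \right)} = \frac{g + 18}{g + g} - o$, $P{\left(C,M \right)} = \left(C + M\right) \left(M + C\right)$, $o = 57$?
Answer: $- \frac{1636}{61} \approx -26.82$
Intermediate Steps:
$P{\left(C,M \right)} = \left(C + M\right)^{2}$ ($P{\left(C,M \right)} = \left(C + M\right) \left(C + M\right) = \left(C + M\right)^{2}$)
$Z{\left(g \right)} = \frac{57}{4} - \frac{18 + g}{8 g}$ ($Z{\left(g \right)} = - \frac{\frac{g + 18}{g + g} - 57}{4} = - \frac{\frac{18 + g}{2 g} - 57}{4} = - \frac{-57 + \frac{18 + g}{2 g}}{4} = \frac{57}{4} - \frac{18 + g}{8 g}$)
$- \frac{409}{Z{\left(x{\left(P{\left(2 \cdot 4 + 5,-4 \right)} \right)} \right)}} = - \frac{409}{\frac{1}{8} \frac{1}{-2} \left(-18 + 113 \left(-2\right)\right)} = - \frac{409}{\frac{1}{8} \left(- \frac{1}{2}\right) \left(-18 - 226\right)} = - \frac{409}{\frac{1}{8} \left(- \frac{1}{2}\right) \left(-244\right)} = - \frac{409}{\frac{61}{4}} = \left(-409\right) \frac{4}{61} = - \frac{1636}{61}$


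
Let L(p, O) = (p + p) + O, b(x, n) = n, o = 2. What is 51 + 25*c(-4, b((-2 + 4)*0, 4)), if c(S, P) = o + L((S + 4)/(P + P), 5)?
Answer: 226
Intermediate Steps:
L(p, O) = O + 2*p (L(p, O) = 2*p + O = O + 2*p)
c(S, P) = 7 + (4 + S)/P (c(S, P) = 2 + (5 + 2*((S + 4)/(P + P))) = 2 + (5 + 2*((4 + S)/((2*P)))) = 2 + (5 + 2*((4 + S)*(1/(2*P)))) = 2 + (5 + 2*((4 + S)/(2*P))) = 2 + (5 + (4 + S)/P) = 7 + (4 + S)/P)
51 + 25*c(-4, b((-2 + 4)*0, 4)) = 51 + 25*((4 - 4 + 7*4)/4) = 51 + 25*((4 - 4 + 28)/4) = 51 + 25*((¼)*28) = 51 + 25*7 = 51 + 175 = 226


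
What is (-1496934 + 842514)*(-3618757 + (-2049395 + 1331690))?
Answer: 2837867462040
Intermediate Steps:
(-1496934 + 842514)*(-3618757 + (-2049395 + 1331690)) = -654420*(-3618757 - 717705) = -654420*(-4336462) = 2837867462040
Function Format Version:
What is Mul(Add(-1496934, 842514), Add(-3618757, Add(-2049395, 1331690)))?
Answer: 2837867462040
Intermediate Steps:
Mul(Add(-1496934, 842514), Add(-3618757, Add(-2049395, 1331690))) = Mul(-654420, Add(-3618757, -717705)) = Mul(-654420, -4336462) = 2837867462040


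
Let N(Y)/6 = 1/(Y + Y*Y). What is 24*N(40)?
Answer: 18/205 ≈ 0.087805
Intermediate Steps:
N(Y) = 6/(Y + Y**2) (N(Y) = 6/(Y + Y*Y) = 6/(Y + Y**2))
24*N(40) = 24*(6/(40*(1 + 40))) = 24*(6*(1/40)/41) = 24*(6*(1/40)*(1/41)) = 24*(3/820) = 18/205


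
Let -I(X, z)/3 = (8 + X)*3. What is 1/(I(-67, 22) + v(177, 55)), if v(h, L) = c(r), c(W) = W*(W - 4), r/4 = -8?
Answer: 1/1683 ≈ 0.00059418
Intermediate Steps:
r = -32 (r = 4*(-8) = -32)
I(X, z) = -72 - 9*X (I(X, z) = -3*(8 + X)*3 = -3*(24 + 3*X) = -72 - 9*X)
c(W) = W*(-4 + W)
v(h, L) = 1152 (v(h, L) = -32*(-4 - 32) = -32*(-36) = 1152)
1/(I(-67, 22) + v(177, 55)) = 1/((-72 - 9*(-67)) + 1152) = 1/((-72 + 603) + 1152) = 1/(531 + 1152) = 1/1683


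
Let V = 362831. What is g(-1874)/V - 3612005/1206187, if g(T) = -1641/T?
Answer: -2455963822301603/820141174333978 ≈ -2.9946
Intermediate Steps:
g(-1874)/V - 3612005/1206187 = -1641/(-1874)/362831 - 3612005/1206187 = -1641*(-1/1874)*(1/362831) - 3612005*1/1206187 = (1641/1874)*(1/362831) - 3612005/1206187 = 1641/679945294 - 3612005/1206187 = -2455963822301603/820141174333978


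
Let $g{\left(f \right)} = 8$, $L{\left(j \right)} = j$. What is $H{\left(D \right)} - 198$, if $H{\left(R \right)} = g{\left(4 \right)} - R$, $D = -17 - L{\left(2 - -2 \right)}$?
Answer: $-169$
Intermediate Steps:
$D = -21$ ($D = -17 - \left(2 - -2\right) = -17 - \left(2 + 2\right) = -17 - 4 = -21$)
$H{\left(R \right)} = 8 - R$
$H{\left(D \right)} - 198 = \left(8 - -21\right) - 198 = \left(8 + 21\right) - 198 = 29 - 198 = -169$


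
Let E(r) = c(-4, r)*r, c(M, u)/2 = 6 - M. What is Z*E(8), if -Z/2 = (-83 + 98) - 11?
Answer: -1280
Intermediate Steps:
c(M, u) = 12 - 2*M (c(M, u) = 2*(6 - M) = 12 - 2*M)
Z = -8 (Z = -2*((-83 + 98) - 11) = -2*(15 - 11) = -2*4 = -8)
E(r) = 20*r (E(r) = (12 - 2*(-4))*r = (12 + 8)*r = 20*r)
Z*E(8) = -160*8 = -8*160 = -1280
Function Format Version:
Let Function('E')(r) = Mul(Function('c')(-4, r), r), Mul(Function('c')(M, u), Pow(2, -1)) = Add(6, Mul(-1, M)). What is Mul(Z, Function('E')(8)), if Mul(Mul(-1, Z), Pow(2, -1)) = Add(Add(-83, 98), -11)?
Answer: -1280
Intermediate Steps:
Function('c')(M, u) = Add(12, Mul(-2, M)) (Function('c')(M, u) = Mul(2, Add(6, Mul(-1, M))) = Add(12, Mul(-2, M)))
Z = -8 (Z = Mul(-2, Add(Add(-83, 98), -11)) = Mul(-2, Add(15, -11)) = Mul(-2, 4) = -8)
Function('E')(r) = Mul(20, r) (Function('E')(r) = Mul(Add(12, Mul(-2, -4)), r) = Mul(Add(12, 8), r) = Mul(20, r))
Mul(Z, Function('E')(8)) = Mul(-8, Mul(20, 8)) = Mul(-8, 160) = -1280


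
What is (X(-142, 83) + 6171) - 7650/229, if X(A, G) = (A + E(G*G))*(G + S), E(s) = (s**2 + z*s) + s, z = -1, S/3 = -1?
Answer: 869435244789/229 ≈ 3.7967e+9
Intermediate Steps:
S = -3 (S = 3*(-1) = -3)
E(s) = s**2 (E(s) = (s**2 - s) + s = s**2)
X(A, G) = (-3 + G)*(A + G**4) (X(A, G) = (A + (G*G)**2)*(G - 3) = (A + (G**2)**2)*(-3 + G) = (A + G**4)*(-3 + G) = (-3 + G)*(A + G**4))
(X(-142, 83) + 6171) - 7650/229 = ((83**5 - 3*(-142) - 3*83**4 - 142*83) + 6171) - 7650/229 = ((3939040643 + 426 - 3*47458321 - 11786) + 6171) - 7650*1/229 = ((3939040643 + 426 - 142374963 - 11786) + 6171) - 7650/229 = (3796654320 + 6171) - 7650/229 = 3796660491 - 7650/229 = 869435244789/229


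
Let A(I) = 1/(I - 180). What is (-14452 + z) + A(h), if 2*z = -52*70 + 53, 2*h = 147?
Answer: -6920587/426 ≈ -16246.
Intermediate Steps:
h = 147/2 (h = (1/2)*147 = 147/2 ≈ 73.500)
A(I) = 1/(-180 + I)
z = -3587/2 (z = (-52*70 + 53)/2 = (-3640 + 53)/2 = (1/2)*(-3587) = -3587/2 ≈ -1793.5)
(-14452 + z) + A(h) = (-14452 - 3587/2) + 1/(-180 + 147/2) = -32491/2 + 1/(-213/2) = -32491/2 - 2/213 = -6920587/426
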